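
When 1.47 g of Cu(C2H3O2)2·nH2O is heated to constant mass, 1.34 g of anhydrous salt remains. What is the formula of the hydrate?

Mass of water lost = 1.47 − 1.34 = 0.13 g → 0.13 / 18.02 = 0.007214 mol H2O
Molar mass of Cu(C2H3O2)2 = 181.64 g/mol → mol Cu(C2H3O2)2 = 1.34 / 181.64 = 0.007377
n = 0.007214 / 0.007377 = 0.98 ≈ 1 → Cu(C2H3O2)2·H2O

Cu(C2H3O2)2·H2O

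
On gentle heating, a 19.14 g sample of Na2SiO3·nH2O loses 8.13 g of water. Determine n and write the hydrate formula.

Mass of anhydrous Na2SiO3 = 19.14 − 8.13 = 11.01 g
mol H2O = 8.13 / 18.02 = 0.4512
Molar mass of Na2SiO3 = 122.07 g/mol → mol Na2SiO3 = 11.01 / 122.07 = 0.09019
n = 0.4512 / 0.09019 = 5.00 ≈ 5 → Na2SiO3·5H2O

Na2SiO3·5H2O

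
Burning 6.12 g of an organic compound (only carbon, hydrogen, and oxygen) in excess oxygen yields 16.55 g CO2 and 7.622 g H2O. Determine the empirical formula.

mol C = 16.55 / 44.01 = 0.3761; mass C = 0.3761 × 12.01 = 4.516 g
mol H = 2 × (7.622 / 18.02) = 0.8459; mass H = 0.8459 × 1.008 = 0.8527 g
mass O = 6.12 − (5.369) = 0.7509 g → mol O = 0.04693
Smallest is O at 0.04693 mol; normalising gives C 8.013, H 18.025, O 1.000
≈ 8:18:1 → C8H18O

C8H18O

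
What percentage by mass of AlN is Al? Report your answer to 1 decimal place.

Molar mass = 1(26.98) + 1(14.01) = 40.990 g/mol
Mass of Al per mole = 1 × 26.98 = 26.980 g
% Al = 26.980 / 40.990 × 100 = 65.8%

65.8%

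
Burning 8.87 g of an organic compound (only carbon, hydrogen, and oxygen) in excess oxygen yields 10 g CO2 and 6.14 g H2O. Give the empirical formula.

mol C = 10 / 44.01 = 0.2272; mass C = 0.2272 × 12.01 = 2.729 g
mol H = 2 × (6.14 / 18.02) = 0.6815; mass H = 0.6815 × 1.008 = 0.6869 g
mass O = 8.87 − (3.416) = 5.454 g → mol O = 0.3409
Divide by the smallest (0.2272 mol C): C 1.000, H 2.999, O 1.500
Scaling by 2: C 2.00, H 6.00, O 3.00 → C2H6O3

C2H6O3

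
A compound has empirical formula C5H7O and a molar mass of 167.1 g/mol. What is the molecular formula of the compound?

Empirical-formula mass = 83.11 g/mol
n = 167.1 / 83.11 = 2.01 ≈ 2
Molecular formula = (C5H7O)2 = C10H14O2

C10H14O2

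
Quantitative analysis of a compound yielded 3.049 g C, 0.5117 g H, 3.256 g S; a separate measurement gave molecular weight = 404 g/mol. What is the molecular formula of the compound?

C15H30S6

Moles — C: 3.049 / 12.01 = 0.2539 mol; H: 0.5117 / 1.008 = 0.5076 mol; S: 3.256 / 32.07 = 0.1015 mol
Ratios (÷ 0.1015): C 2.501, H 5.000, S 1.000
×2: C 5.00, H 10.00, S 2.00 → C5H10S2
Empirical-formula mass = 134.27 g/mol
n = 404 / 134.27 = 3.01 ≈ 3
Molecular formula = (C5H10S2)×3 = C15H30S6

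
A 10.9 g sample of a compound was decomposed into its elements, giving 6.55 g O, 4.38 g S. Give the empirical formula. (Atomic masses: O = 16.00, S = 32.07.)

O3S

n(O) = 6.55/16.00 = 0.4094, n(S) = 4.38/32.07 = 0.1366
Divide by the smallest (0.1366 mol S): O 2.997, S 1.000
→ O3S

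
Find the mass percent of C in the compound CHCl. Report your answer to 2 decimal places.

Molar mass = 1(12.01) + 1(1.008) + 1(35.45) = 48.468 g/mol
Mass of C per mole = 1 × 12.01 = 12.010 g
% C = 12.010 / 48.468 × 100 = 24.78%

24.78%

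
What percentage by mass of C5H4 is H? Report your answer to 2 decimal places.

Molar mass = 5(12.01) + 4(1.008) = 64.082 g/mol
Mass of H per mole = 4 × 1.008 = 4.032 g
% H = 4.032 / 64.082 × 100 = 6.29%

6.29%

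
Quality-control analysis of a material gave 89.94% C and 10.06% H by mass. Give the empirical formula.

C3H4

Assume 100 g: 89.94 g C, 10.06 g H.
Moles — C: 89.94 / 12.01 = 7.489 mol; H: 10.06 / 1.008 = 9.98 mol
Ratios (÷ 7.489): C 1.000, H 1.333
Scaling by 3: C 3.00, H 4.00 → C3H4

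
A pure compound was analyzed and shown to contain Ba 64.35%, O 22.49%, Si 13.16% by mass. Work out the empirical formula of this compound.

Assume 100 g: 64.35 g Ba, 22.49 g O, 13.16 g Si.
Ba: 64.35 g ÷ 137.33 g/mol = 0.4686 mol
O: 22.49 g ÷ 16.00 g/mol = 1.406 mol
Si: 13.16 g ÷ 28.09 g/mol = 0.4685 mol
Divide by the smallest (0.4685 mol Si): Ba 1.000, O 3.000, Si 1.000
Ratio ≈ 1:3:1, so the empirical formula is BaO3Si

BaO3Si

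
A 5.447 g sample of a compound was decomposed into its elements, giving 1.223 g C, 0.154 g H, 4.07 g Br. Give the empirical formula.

C2H3Br

n(C) = 1.223/12.01 = 0.1018, n(H) = 0.154/1.008 = 0.1528, n(Br) = 4.07/79.90 = 0.05094
Divide by the smallest (0.05094 mol Br): C 1.999, H 2.999, Br 1.000
Ratio ≈ 2:3:1, so the empirical formula is C2H3Br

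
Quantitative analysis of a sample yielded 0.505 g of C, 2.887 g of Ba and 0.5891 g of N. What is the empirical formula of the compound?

C2BaN2

Moles — C: 0.505 / 12.01 = 0.04205 mol; Ba: 2.887 / 137.33 = 0.02102 mol; N: 0.5891 / 14.01 = 0.04205 mol
Divide by the smallest (0.02102 mol Ba): C 2.000, Ba 1.000, N 2.000
→ C2BaN2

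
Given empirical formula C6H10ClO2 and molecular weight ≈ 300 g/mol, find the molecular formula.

Empirical-formula mass = 149.59 g/mol
n = 300 / 149.59 = 2.01 ≈ 2
Molecular formula = (C6H10ClO2)2 = C12H20Cl2O4

C12H20Cl2O4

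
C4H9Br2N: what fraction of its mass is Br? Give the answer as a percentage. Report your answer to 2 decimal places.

69.20%

Molar mass = 4(12.01) + 9(1.008) + 2(79.90) + 1(14.01) = 230.922 g/mol
Mass of Br per mole = 2 × 79.90 = 159.800 g
% Br = 159.800 / 230.922 × 100 = 69.20%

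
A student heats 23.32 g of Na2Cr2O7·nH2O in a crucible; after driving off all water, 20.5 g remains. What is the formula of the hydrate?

Na2Cr2O7·2H2O

Mass of water lost = 23.32 − 20.5 = 2.82 g → 2.82 / 18.02 = 0.1565 mol H2O
Molar mass of Na2Cr2O7 = 261.98 g/mol → mol Na2Cr2O7 = 20.5 / 261.98 = 0.07825
n = 0.1565 / 0.07825 = 2.00 ≈ 2 → Na2Cr2O7·2H2O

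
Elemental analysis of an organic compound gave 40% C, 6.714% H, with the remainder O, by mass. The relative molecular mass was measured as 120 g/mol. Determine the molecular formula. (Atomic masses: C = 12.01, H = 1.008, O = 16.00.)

C4H8O4

Assume 100 g: 40 g C, 6.714 g H, 53.286 g O.
Moles — C: 40 / 12.01 = 3.331 mol; H: 6.714 / 1.008 = 6.661 mol; O: 53.286 / 16.00 = 3.33 mol
Ratios (÷ 3.33): C 1.000, H 2.000, O 1.000
→ CH2O
Empirical-formula mass = 30.03 g/mol
n = 120 / 30.03 = 4.00 ≈ 4
Molecular formula = (CH2O)×4 = C4H8O4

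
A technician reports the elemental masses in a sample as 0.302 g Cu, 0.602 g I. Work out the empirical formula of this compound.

CuI

Cu: 0.302 g ÷ 63.55 g/mol = 0.004752 mol
I: 0.602 g ÷ 126.90 g/mol = 0.004744 mol
Smallest is I at 0.004744 mol; normalising gives Cu 1.002, I 1.000
≈ 1:1 → CuI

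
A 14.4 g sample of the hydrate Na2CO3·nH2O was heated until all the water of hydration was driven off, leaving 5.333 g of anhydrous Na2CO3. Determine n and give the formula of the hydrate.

Mass of water lost = 14.4 − 5.333 = 9.067 g → 9.067 / 18.02 = 0.5032 mol H2O
Molar mass of Na2CO3 = 105.99 g/mol → mol Na2CO3 = 5.333 / 105.99 = 0.05032
n = 0.5032 / 0.05032 = 10.00 ≈ 10 → Na2CO3·10H2O

Na2CO3·10H2O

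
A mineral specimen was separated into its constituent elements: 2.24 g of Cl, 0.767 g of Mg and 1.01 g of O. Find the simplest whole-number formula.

n(Cl) = 2.24/35.45 = 0.06319, n(Mg) = 0.767/24.31 = 0.03155, n(O) = 1.01/16.00 = 0.06313
Ratios (÷ 0.03155): Cl 2.003, Mg 1.000, O 2.001
Ratio ≈ 2:1:2, so the empirical formula is Cl2MgO2

Cl2MgO2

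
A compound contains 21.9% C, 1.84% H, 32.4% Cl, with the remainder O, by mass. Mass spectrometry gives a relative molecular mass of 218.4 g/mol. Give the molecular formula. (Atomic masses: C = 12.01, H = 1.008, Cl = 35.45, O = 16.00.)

Assume 100 g: 21.9 g C, 1.84 g H, 32.4 g Cl, 43.86 g O.
Moles — C: 21.9 / 12.01 = 1.823 mol; H: 1.84 / 1.008 = 1.825 mol; Cl: 32.4 / 35.45 = 0.914 mol; O: 43.86 / 16.00 = 2.741 mol
Smallest is Cl at 0.914 mol; normalising gives C 1.995, H 1.997, Cl 1.000, O 2.999
→ C2H2ClO3
Empirical-formula mass = 109.49 g/mol
n = 218.4 / 109.49 = 1.99 ≈ 2
Molecular formula = (C2H2ClO3)×2 = C4H4Cl2O6

C4H4Cl2O6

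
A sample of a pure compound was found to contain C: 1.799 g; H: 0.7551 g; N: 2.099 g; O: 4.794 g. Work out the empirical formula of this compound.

C: 1.799 g ÷ 12.01 g/mol = 0.1498 mol
H: 0.7551 g ÷ 1.008 g/mol = 0.7491 mol
N: 2.099 g ÷ 14.01 g/mol = 0.1498 mol
O: 4.794 g ÷ 16.00 g/mol = 0.2996 mol
Divide by the smallest (0.1498 mol C): C 1.000, H 5.001, N 1.000, O 2.000
Ratio ≈ 1:5:1:2, so the empirical formula is CH5NO2

CH5NO2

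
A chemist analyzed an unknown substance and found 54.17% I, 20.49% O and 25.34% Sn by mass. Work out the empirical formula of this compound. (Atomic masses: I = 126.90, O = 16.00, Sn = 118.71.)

Assume 100 g: 54.17 g I, 20.49 g O, 25.34 g Sn.
I: 54.17 g ÷ 126.90 g/mol = 0.4269 mol
O: 20.49 g ÷ 16.00 g/mol = 1.281 mol
Sn: 25.34 g ÷ 118.71 g/mol = 0.2135 mol
Divide by the smallest (0.2135 mol Sn): I 2.000, O 5.999, Sn 1.000
→ I2O6Sn

I2O6Sn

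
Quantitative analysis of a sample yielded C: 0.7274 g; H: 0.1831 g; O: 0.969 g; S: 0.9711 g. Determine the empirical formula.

Moles — C: 0.7274 / 12.01 = 0.06057 mol; H: 0.1831 / 1.008 = 0.1816 mol; O: 0.969 / 16.00 = 0.06056 mol; S: 0.9711 / 32.07 = 0.03028 mol
Divide by the smallest (0.03028 mol S): C 2.000, H 5.999, O 2.000, S 1.000
Ratio ≈ 2:6:2:1, so the empirical formula is C2H6O2S

C2H6O2S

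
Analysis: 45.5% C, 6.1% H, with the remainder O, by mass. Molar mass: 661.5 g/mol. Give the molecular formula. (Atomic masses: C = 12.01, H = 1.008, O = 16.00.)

C25H40O20

Assume 100 g: 45.5 g C, 6.1 g H, 48.4 g O.
n(C) = 45.5/12.01 = 3.789, n(H) = 6.1/1.008 = 6.052, n(O) = 48.4/16.00 = 3.025
Divide by the smallest (3.025 mol O): C 1.252, H 2.001, O 1.000
×4: C 5.01, H 8.00, O 4.00 → C5H8O4
Empirical-formula mass = 132.11 g/mol
n = 661.5 / 132.11 = 5.01 ≈ 5
Molecular formula = (C5H8O4)×5 = C25H40O20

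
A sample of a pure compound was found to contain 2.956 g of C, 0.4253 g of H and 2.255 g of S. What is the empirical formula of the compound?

C7H12S2

C: 2.956 g ÷ 12.01 g/mol = 0.2461 mol
H: 0.4253 g ÷ 1.008 g/mol = 0.4219 mol
S: 2.255 g ÷ 32.07 g/mol = 0.07031 mol
Smallest is S at 0.07031 mol; normalising gives C 3.500, H 6.000, S 1.000
Scaling by 2: C 7.00, H 12.00, S 2.00 → C7H12S2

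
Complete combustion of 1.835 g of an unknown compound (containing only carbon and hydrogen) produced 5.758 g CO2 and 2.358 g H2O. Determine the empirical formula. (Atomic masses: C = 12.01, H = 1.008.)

mol C = 5.758 / 44.01 = 0.1308; mass C = 0.1308 × 12.01 = 1.571 g
mol H = 2 × (2.358 / 18.02) = 0.2617; mass H = 0.2617 × 1.008 = 0.2638 g
Smallest is C at 0.1308 mol; normalising gives C 1.000, H 2.000
≈ 1:2 → CH2

CH2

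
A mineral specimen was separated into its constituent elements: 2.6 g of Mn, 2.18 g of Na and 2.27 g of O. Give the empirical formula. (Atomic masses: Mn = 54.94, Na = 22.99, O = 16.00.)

Moles — Mn: 2.6 / 54.94 = 0.04732 mol; Na: 2.18 / 22.99 = 0.09482 mol; O: 2.27 / 16.00 = 0.1419 mol
Ratios (÷ 0.04732): Mn 1.000, Na 2.004, O 2.998
≈ 1:2:3 → MnNa2O3

MnNa2O3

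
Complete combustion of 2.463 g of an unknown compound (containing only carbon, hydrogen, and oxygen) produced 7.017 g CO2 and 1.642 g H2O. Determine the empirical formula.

mol C = 7.017 / 44.01 = 0.1594; mass C = 0.1594 × 12.01 = 1.915 g
mol H = 2 × (1.642 / 18.02) = 0.1822; mass H = 0.1822 × 1.008 = 0.1837 g
mass O = 2.463 − (2.099) = 0.3644 g → mol O = 0.02278
Smallest is O at 0.02278 mol; normalising gives C 7.000, H 8.002, O 1.000
≈ 7:8:1 → C7H8O

C7H8O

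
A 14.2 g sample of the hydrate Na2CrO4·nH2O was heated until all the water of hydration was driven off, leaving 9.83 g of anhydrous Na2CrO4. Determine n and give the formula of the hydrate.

Mass of water lost = 14.2 − 9.83 = 4.37 g → 4.37 / 18.02 = 0.2425 mol H2O
Molar mass of Na2CrO4 = 161.98 g/mol → mol Na2CrO4 = 9.83 / 161.98 = 0.06069
n = 0.2425 / 0.06069 = 4.00 ≈ 4 → Na2CrO4·4H2O

Na2CrO4·4H2O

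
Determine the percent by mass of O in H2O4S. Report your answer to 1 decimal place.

65.2%

Molar mass = 2(1.008) + 4(16.00) + 1(32.07) = 98.086 g/mol
Mass of O per mole = 4 × 16.00 = 64.000 g
% O = 64.000 / 98.086 × 100 = 65.2%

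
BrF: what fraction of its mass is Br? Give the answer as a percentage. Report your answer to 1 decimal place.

Molar mass = 1(79.90) + 1(19.00) = 98.900 g/mol
Mass of Br per mole = 1 × 79.90 = 79.900 g
% Br = 79.900 / 98.900 × 100 = 80.8%

80.8%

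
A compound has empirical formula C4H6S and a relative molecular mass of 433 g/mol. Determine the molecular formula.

Empirical-formula mass = 86.16 g/mol
n = 433 / 86.16 = 5.03 ≈ 5
Molecular formula = (C4H6S)5 = C20H30S5

C20H30S5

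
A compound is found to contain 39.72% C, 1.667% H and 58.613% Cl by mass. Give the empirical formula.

Assume 100 g: 39.72 g C, 1.667 g H, 58.613 g Cl.
Moles — C: 39.72 / 12.01 = 3.307 mol; H: 1.667 / 1.008 = 1.654 mol; Cl: 58.613 / 35.45 = 1.653 mol
Divide by the smallest (1.653 mol Cl): C 2.000, H 1.000, Cl 1.000
≈ 2:1:1 → C2HCl

C2HCl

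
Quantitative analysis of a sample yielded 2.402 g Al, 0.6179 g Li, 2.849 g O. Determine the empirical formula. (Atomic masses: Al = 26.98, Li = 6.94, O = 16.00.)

AlLiO2

n(Al) = 2.402/26.98 = 0.08903, n(Li) = 0.6179/6.94 = 0.08903, n(O) = 2.849/16.00 = 0.1781
Divide by the smallest (0.08903 mol Al): Al 1.000, Li 1.000, O 2.000
→ AlLiO2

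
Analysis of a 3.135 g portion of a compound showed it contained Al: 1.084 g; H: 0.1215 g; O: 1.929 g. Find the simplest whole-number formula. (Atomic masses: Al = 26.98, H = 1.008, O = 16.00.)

Moles — Al: 1.084 / 26.98 = 0.04018 mol; H: 0.1215 / 1.008 = 0.1205 mol; O: 1.929 / 16.00 = 0.1206 mol
Ratios (÷ 0.04018): Al 1.000, H 3.000, O 3.001
Ratio ≈ 1:3:3, so the empirical formula is AlH3O3

AlH3O3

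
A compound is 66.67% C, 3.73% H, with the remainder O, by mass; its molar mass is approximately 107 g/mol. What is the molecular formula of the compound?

C6H4O2

Assume 100 g: 66.67 g C, 3.73 g H, 29.6 g O.
C: 66.67 g ÷ 12.01 g/mol = 5.551 mol
H: 3.73 g ÷ 1.008 g/mol = 3.7 mol
O: 29.6 g ÷ 16.00 g/mol = 1.85 mol
Divide by the smallest (1.85 mol O): C 3.001, H 2.000, O 1.000
→ C3H2O
Empirical-formula mass = 54.05 g/mol
n = 107 / 54.05 = 1.98 ≈ 2
Molecular formula = (C3H2O)×2 = C6H4O2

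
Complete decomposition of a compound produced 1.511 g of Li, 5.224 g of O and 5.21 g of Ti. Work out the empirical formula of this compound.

Moles — Li: 1.511 / 6.94 = 0.2177 mol; O: 5.224 / 16.00 = 0.3265 mol; Ti: 5.21 / 47.87 = 0.1088 mol
Ratios (÷ 0.1088): Li 2.000, O 3.000, Ti 1.000
≈ 2:3:1 → Li2O3Ti

Li2O3Ti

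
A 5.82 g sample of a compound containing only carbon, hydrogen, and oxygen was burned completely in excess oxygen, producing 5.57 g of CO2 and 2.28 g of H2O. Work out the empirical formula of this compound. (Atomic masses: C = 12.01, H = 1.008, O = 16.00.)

mol C = 5.57 / 44.01 = 0.1266; mass C = 0.1266 × 12.01 = 1.520 g
mol H = 2 × (2.28 / 18.02) = 0.2531; mass H = 0.2531 × 1.008 = 0.2551 g
mass O = 5.82 − (1.775) = 4.045 g → mol O = 0.2528
Divide by the smallest (0.1266 mol C): C 1.000, H 1.999, O 1.997
Ratio ≈ 1:2:2, so the empirical formula is CH2O2

CH2O2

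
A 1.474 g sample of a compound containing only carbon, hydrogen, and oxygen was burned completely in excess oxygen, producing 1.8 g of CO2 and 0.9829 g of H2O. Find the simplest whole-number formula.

C3H8O4

mol C = 1.8 / 44.01 = 0.04090; mass C = 0.04090 × 12.01 = 0.4912 g
mol H = 2 × (0.9829 / 18.02) = 0.1091; mass H = 0.1091 × 1.008 = 0.1100 g
mass O = 1.474 − (0.6012) = 0.8728 g → mol O = 0.05455
Smallest is C at 0.0409 mol; normalising gives C 1.000, H 2.667, O 1.334
×3: C 3.00, H 8.00, O 4.00 → C3H8O4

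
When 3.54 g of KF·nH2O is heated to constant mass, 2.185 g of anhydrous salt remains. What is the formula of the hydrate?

KF·2H2O

Mass of water lost = 3.54 − 2.185 = 1.355 g → 1.355 / 18.02 = 0.07519 mol H2O
Molar mass of KF = 58.10 g/mol → mol KF = 2.185 / 58.10 = 0.03761
n = 0.07519 / 0.03761 = 2.00 ≈ 2 → KF·2H2O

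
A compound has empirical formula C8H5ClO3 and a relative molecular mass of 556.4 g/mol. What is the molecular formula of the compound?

C24H15Cl3O9

Empirical-formula mass = 184.57 g/mol
n = 556.4 / 184.57 = 3.01 ≈ 3
Molecular formula = (C8H5ClO3)3 = C24H15Cl3O9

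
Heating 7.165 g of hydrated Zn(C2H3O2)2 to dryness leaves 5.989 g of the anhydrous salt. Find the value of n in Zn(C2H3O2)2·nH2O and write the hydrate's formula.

Mass of water lost = 7.165 − 5.989 = 1.176 g → 1.176 / 18.02 = 0.06526 mol H2O
Molar mass of Zn(C2H3O2)2 = 183.47 g/mol → mol Zn(C2H3O2)2 = 5.989 / 183.47 = 0.03264
n = 0.06526 / 0.03264 = 2.00 ≈ 2 → Zn(C2H3O2)2·2H2O

Zn(C2H3O2)2·2H2O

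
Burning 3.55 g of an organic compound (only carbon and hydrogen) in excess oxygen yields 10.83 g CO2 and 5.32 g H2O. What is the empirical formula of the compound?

mol C = 10.83 / 44.01 = 0.2461; mass C = 0.2461 × 12.01 = 2.955 g
mol H = 2 × (5.32 / 18.02) = 0.5905; mass H = 0.5905 × 1.008 = 0.5952 g
Ratios (÷ 0.2461): C 1.000, H 2.399
Scaling by 5: C 5.00, H 12.00 → C5H12

C5H12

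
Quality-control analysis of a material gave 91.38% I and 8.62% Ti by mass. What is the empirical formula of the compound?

Assume 100 g: 91.38 g I, 8.62 g Ti.
n(I) = 91.38/126.90 = 0.7201, n(Ti) = 8.62/47.87 = 0.1801
Smallest is Ti at 0.1801 mol; normalising gives I 3.999, Ti 1.000
→ I4Ti

I4Ti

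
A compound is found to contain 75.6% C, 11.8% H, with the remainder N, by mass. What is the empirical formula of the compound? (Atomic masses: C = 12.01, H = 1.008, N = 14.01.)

Assume 100 g: 75.6 g C, 11.8 g H, 12.6 g N.
Moles — C: 75.6 / 12.01 = 6.295 mol; H: 11.8 / 1.008 = 11.71 mol; N: 12.6 / 14.01 = 0.8994 mol
Divide by the smallest (0.8994 mol N): C 6.999, H 13.016, N 1.000
Ratio ≈ 7:13:1, so the empirical formula is C7H13N

C7H13N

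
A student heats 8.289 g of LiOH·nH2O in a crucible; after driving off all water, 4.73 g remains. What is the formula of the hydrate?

Mass of water lost = 8.289 − 4.73 = 3.559 g → 3.559 / 18.02 = 0.1975 mol H2O
Molar mass of LiOH = 23.95 g/mol → mol LiOH = 4.73 / 23.95 = 0.1975
n = 0.1975 / 0.1975 = 1.00 ≈ 1 → LiOH·H2O

LiOH·H2O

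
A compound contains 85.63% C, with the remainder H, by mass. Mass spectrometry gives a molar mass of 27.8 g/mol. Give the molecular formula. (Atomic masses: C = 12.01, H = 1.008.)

C2H4

Assume 100 g: 85.63 g C, 14.37 g H.
Moles — C: 85.63 / 12.01 = 7.13 mol; H: 14.37 / 1.008 = 14.26 mol
Divide by the smallest (7.13 mol C): C 1.000, H 1.999
Ratio ≈ 1:2, so the empirical formula is CH2
Empirical-formula mass = 14.03 g/mol
n = 27.8 / 14.03 = 1.98 ≈ 2
Molecular formula = (CH2)×2 = C2H4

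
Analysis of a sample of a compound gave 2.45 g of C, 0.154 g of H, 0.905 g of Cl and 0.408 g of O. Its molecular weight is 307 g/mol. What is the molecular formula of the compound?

n(C) = 2.45/12.01 = 0.204, n(H) = 0.154/1.008 = 0.1528, n(Cl) = 0.905/35.45 = 0.02553, n(O) = 0.408/16.00 = 0.0255
Divide by the smallest (0.0255 mol O): C 8.000, H 5.991, Cl 1.001, O 1.000
→ C8H6ClO
Empirical-formula mass = 153.58 g/mol
n = 307 / 153.58 = 2.00 ≈ 2
Molecular formula = (C8H6ClO)×2 = C16H12Cl2O2

C16H12Cl2O2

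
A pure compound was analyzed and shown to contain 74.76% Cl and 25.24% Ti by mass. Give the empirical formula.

Assume 100 g: 74.76 g Cl, 25.24 g Ti.
Cl: 74.76 g ÷ 35.45 g/mol = 2.109 mol
Ti: 25.24 g ÷ 47.87 g/mol = 0.5273 mol
Ratios (÷ 0.5273): Cl 4.000, Ti 1.000
≈ 4:1 → Cl4Ti

Cl4Ti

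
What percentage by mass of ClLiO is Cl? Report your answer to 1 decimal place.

60.7%

Molar mass = 1(35.45) + 1(6.94) + 1(16.00) = 58.390 g/mol
Mass of Cl per mole = 1 × 35.45 = 35.450 g
% Cl = 35.450 / 58.390 × 100 = 60.7%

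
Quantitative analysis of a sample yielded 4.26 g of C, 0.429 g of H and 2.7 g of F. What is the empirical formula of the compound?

C5H6F2

n(C) = 4.26/12.01 = 0.3547, n(H) = 0.429/1.008 = 0.4256, n(F) = 2.7/19.00 = 0.1421
Divide by the smallest (0.1421 mol F): C 2.496, H 2.995, F 1.000
Multiply by 2: C 4.99, H 5.99, F 2.00 → C5H6F2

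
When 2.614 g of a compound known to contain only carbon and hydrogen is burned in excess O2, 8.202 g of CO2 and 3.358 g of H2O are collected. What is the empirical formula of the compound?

mol C = 8.202 / 44.01 = 0.1864; mass C = 0.1864 × 12.01 = 2.238 g
mol H = 2 × (3.358 / 18.02) = 0.3727; mass H = 0.3727 × 1.008 = 0.3757 g
Ratios (÷ 0.1864): C 1.000, H 2.000
≈ 1:2 → CH2

CH2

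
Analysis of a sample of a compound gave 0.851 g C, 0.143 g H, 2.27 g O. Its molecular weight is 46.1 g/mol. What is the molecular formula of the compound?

CH2O2

Moles — C: 0.851 / 12.01 = 0.07086 mol; H: 0.143 / 1.008 = 0.1419 mol; O: 2.27 / 16.00 = 0.1419 mol
Smallest is C at 0.07086 mol; normalising gives C 1.000, H 2.002, O 2.002
≈ 1:2:2 → CH2O2
Empirical-formula mass = 46.03 g/mol
n = 46.1 / 46.03 = 1.00 ≈ 1
Molecular formula = empirical formula = CH2O2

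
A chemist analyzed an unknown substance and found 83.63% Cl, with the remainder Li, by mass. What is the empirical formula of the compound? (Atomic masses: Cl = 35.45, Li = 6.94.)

Assume 100 g: 83.63 g Cl, 16.37 g Li.
Moles — Cl: 83.63 / 35.45 = 2.359 mol; Li: 16.37 / 6.94 = 2.359 mol
Smallest is Li at 2.359 mol; normalising gives Cl 1.000, Li 1.000
→ ClLi

ClLi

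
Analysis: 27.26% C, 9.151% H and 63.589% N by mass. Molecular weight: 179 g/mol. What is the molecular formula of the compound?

C4H16N8

Assume 100 g: 27.26 g C, 9.151 g H, 63.589 g N.
Moles — C: 27.26 / 12.01 = 2.27 mol; H: 9.151 / 1.008 = 9.078 mol; N: 63.589 / 14.01 = 4.539 mol
Ratios (÷ 2.27): C 1.000, H 4.000, N 2.000
≈ 1:4:2 → CH4N2
Empirical-formula mass = 44.06 g/mol
n = 179 / 44.06 = 4.06 ≈ 4
Molecular formula = (CH4N2)×4 = C4H16N8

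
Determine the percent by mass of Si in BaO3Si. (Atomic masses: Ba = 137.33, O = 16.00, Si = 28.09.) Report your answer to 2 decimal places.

13.16%

Molar mass = 1(137.33) + 3(16.00) + 1(28.09) = 213.420 g/mol
Mass of Si per mole = 1 × 28.09 = 28.090 g
% Si = 28.090 / 213.420 × 100 = 13.16%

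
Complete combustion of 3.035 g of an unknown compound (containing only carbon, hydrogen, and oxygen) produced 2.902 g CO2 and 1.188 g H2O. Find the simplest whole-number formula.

CH2O2

mol C = 2.902 / 44.01 = 0.06594; mass C = 0.06594 × 12.01 = 0.7919 g
mol H = 2 × (1.188 / 18.02) = 0.1319; mass H = 0.1319 × 1.008 = 0.1329 g
mass O = 3.035 − (0.9248) = 2.110 g → mol O = 0.1319
Ratios (÷ 0.06594): C 1.000, H 2.000, O 2.000
→ CH2O2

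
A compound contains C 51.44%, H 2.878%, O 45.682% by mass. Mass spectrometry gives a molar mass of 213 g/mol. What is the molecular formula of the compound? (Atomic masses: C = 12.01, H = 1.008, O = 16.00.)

C9H6O6

Assume 100 g: 51.44 g C, 2.878 g H, 45.682 g O.
C: 51.44 g ÷ 12.01 g/mol = 4.283 mol
H: 2.878 g ÷ 1.008 g/mol = 2.855 mol
O: 45.682 g ÷ 16.00 g/mol = 2.855 mol
Smallest is O at 2.855 mol; normalising gives C 1.500, H 1.000, O 1.000
×2: C 3.00, H 2.00, O 2.00 → C3H2O2
Empirical-formula mass = 70.05 g/mol
n = 213 / 70.05 = 3.04 ≈ 3
Molecular formula = (C3H2O2)×3 = C9H6O6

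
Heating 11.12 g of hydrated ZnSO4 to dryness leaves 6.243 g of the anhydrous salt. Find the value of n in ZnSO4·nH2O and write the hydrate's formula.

ZnSO4·7H2O

Mass of water lost = 11.12 − 6.243 = 4.877 g → 4.877 / 18.02 = 0.2706 mol H2O
Molar mass of ZnSO4 = 161.45 g/mol → mol ZnSO4 = 6.243 / 161.45 = 0.03867
n = 0.2706 / 0.03867 = 7.00 ≈ 7 → ZnSO4·7H2O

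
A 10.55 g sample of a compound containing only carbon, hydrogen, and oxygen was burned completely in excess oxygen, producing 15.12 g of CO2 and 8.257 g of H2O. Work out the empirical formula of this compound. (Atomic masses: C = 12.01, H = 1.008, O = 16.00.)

mol C = 15.12 / 44.01 = 0.3436; mass C = 0.3436 × 12.01 = 4.126 g
mol H = 2 × (8.257 / 18.02) = 0.9164; mass H = 0.9164 × 1.008 = 0.9238 g
mass O = 10.55 − (5.050) = 5.500 g → mol O = 0.3438
Divide by the smallest (0.3436 mol C): C 1.000, H 2.667, O 1.001
×3: C 3.00, H 8.00, O 3.00 → C3H8O3

C3H8O3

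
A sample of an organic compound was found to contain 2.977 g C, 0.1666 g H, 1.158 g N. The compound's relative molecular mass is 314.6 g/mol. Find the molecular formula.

C18H12N6

n(C) = 2.977/12.01 = 0.2479, n(H) = 0.1666/1.008 = 0.1653, n(N) = 1.158/14.01 = 0.08266
Ratios (÷ 0.08266): C 2.999, H 2.000, N 1.000
Ratio ≈ 3:2:1, so the empirical formula is C3H2N
Empirical-formula mass = 52.06 g/mol
n = 314.6 / 52.06 = 6.04 ≈ 6
Molecular formula = (C3H2N)×6 = C18H12N6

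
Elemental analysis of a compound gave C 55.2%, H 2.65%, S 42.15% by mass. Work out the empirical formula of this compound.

C7H4S2

Assume 100 g: 55.2 g C, 2.65 g H, 42.15 g S.
C: 55.2 g ÷ 12.01 g/mol = 4.596 mol
H: 2.65 g ÷ 1.008 g/mol = 2.629 mol
S: 42.15 g ÷ 32.07 g/mol = 1.314 mol
Divide by the smallest (1.314 mol S): C 3.497, H 2.000, S 1.000
Multiply by 2: C 6.99, H 4.00, S 2.00 → C7H4S2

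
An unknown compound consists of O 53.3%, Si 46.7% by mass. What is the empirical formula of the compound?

O2Si

Assume 100 g: 53.3 g O, 46.7 g Si.
Moles — O: 53.3 / 16.00 = 3.331 mol; Si: 46.7 / 28.09 = 1.663 mol
Ratios (÷ 1.663): O 2.004, Si 1.000
≈ 2:1 → O2Si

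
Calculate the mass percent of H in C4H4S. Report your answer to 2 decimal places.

4.79%

Molar mass = 4(12.01) + 4(1.008) + 1(32.07) = 84.142 g/mol
Mass of H per mole = 4 × 1.008 = 4.032 g
% H = 4.032 / 84.142 × 100 = 4.79%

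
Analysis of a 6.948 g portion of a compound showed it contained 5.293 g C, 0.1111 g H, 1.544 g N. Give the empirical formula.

C4HN

Moles — C: 5.293 / 12.01 = 0.4407 mol; H: 0.1111 / 1.008 = 0.1102 mol; N: 1.544 / 14.01 = 0.1102 mol
Divide by the smallest (0.1102 mol N): C 3.999, H 1.000, N 1.000
≈ 4:1:1 → C4HN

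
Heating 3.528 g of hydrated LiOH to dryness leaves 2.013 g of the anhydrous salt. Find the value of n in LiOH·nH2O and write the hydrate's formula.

LiOH·H2O

Mass of water lost = 3.528 − 2.013 = 1.515 g → 1.515 / 18.02 = 0.08407 mol H2O
Molar mass of LiOH = 23.95 g/mol → mol LiOH = 2.013 / 23.95 = 0.08406
n = 0.08407 / 0.08406 = 1.00 ≈ 1 → LiOH·H2O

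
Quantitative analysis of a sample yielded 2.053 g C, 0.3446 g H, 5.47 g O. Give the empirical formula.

C: 2.053 g ÷ 12.01 g/mol = 0.1709 mol
H: 0.3446 g ÷ 1.008 g/mol = 0.3419 mol
O: 5.47 g ÷ 16.00 g/mol = 0.3419 mol
Divide by the smallest (0.1709 mol C): C 1.000, H 2.000, O 2.000
→ CH2O2

CH2O2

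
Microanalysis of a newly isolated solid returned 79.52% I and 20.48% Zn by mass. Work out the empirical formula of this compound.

I2Zn

Assume 100 g: 79.52 g I, 20.48 g Zn.
Moles — I: 79.52 / 126.90 = 0.6266 mol; Zn: 20.48 / 65.38 = 0.3132 mol
Divide by the smallest (0.3132 mol Zn): I 2.000, Zn 1.000
Ratio ≈ 2:1, so the empirical formula is I2Zn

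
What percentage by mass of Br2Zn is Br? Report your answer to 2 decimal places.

70.97%

Molar mass = 2(79.90) + 1(65.38) = 225.180 g/mol
Mass of Br per mole = 2 × 79.90 = 159.800 g
% Br = 159.800 / 225.180 × 100 = 70.97%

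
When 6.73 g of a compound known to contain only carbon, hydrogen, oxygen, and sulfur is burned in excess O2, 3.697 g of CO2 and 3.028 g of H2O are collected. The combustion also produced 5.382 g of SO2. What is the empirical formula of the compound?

CH4O2S

mol C = 3.697 / 44.01 = 0.08400; mass C = 0.08400 × 12.01 = 1.009 g
mol H = 2 × (3.028 / 18.02) = 0.3361; mass H = 0.3361 × 1.008 = 0.3388 g
mol S = 5.382 / 64.07 = 0.08400; mass S = 2.694 g
mass O = 6.73 − (4.042) = 2.688 g → mol O = 0.1680
Ratios (÷ 0.084): C 1.000, H 4.001, O 2.000, S 1.000
Ratio ≈ 1:4:2:1, so the empirical formula is CH4O2S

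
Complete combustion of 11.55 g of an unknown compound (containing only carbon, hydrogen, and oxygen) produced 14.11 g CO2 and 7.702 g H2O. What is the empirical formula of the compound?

mol C = 14.11 / 44.01 = 0.3206; mass C = 0.3206 × 12.01 = 3.851 g
mol H = 2 × (7.702 / 18.02) = 0.8548; mass H = 0.8548 × 1.008 = 0.8617 g
mass O = 11.55 − (4.712) = 6.838 g → mol O = 0.4274
Smallest is C at 0.3206 mol; normalising gives C 1.000, H 2.666, O 1.333
×3: C 3.00, H 8.00, O 4.00 → C3H8O4

C3H8O4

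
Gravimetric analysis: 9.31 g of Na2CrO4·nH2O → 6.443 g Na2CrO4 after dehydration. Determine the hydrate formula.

Na2CrO4·4H2O

Mass of water lost = 9.31 − 6.443 = 2.867 g → 2.867 / 18.02 = 0.1591 mol H2O
Molar mass of Na2CrO4 = 161.98 g/mol → mol Na2CrO4 = 6.443 / 161.98 = 0.03978
n = 0.1591 / 0.03978 = 4.00 ≈ 4 → Na2CrO4·4H2O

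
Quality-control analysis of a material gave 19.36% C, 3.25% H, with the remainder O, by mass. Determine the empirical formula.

CH2O3

Assume 100 g: 19.36 g C, 3.25 g H, 77.39 g O.
C: 19.36 g ÷ 12.01 g/mol = 1.612 mol
H: 3.25 g ÷ 1.008 g/mol = 3.224 mol
O: 77.39 g ÷ 16.00 g/mol = 4.837 mol
Ratios (÷ 1.612): C 1.000, H 2.000, O 3.001
≈ 1:2:3 → CH2O3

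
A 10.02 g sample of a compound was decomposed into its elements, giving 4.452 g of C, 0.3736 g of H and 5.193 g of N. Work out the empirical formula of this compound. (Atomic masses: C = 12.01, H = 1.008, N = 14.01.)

C: 4.452 g ÷ 12.01 g/mol = 0.3707 mol
H: 0.3736 g ÷ 1.008 g/mol = 0.3706 mol
N: 5.193 g ÷ 14.01 g/mol = 0.3707 mol
Ratios (÷ 0.3706): C 1.000, H 1.000, N 1.000
Ratio ≈ 1:1:1, so the empirical formula is CHN

CHN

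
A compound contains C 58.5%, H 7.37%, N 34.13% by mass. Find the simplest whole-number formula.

Assume 100 g: 58.5 g C, 7.37 g H, 34.13 g N.
n(C) = 58.5/12.01 = 4.871, n(H) = 7.37/1.008 = 7.312, n(N) = 34.13/14.01 = 2.436
Smallest is N at 2.436 mol; normalising gives C 1.999, H 3.001, N 1.000
→ C2H3N

C2H3N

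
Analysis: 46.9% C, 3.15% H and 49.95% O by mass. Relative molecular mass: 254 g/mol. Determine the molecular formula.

C10H8O8

Assume 100 g: 46.9 g C, 3.15 g H, 49.95 g O.
Moles — C: 46.9 / 12.01 = 3.905 mol; H: 3.15 / 1.008 = 3.125 mol; O: 49.95 / 16.00 = 3.122 mol
Divide by the smallest (3.122 mol O): C 1.251, H 1.001, O 1.000
Multiply by 4: C 5.00, H 4.00, O 4.00 → C5H4O4
Empirical-formula mass = 128.08 g/mol
n = 254 / 128.08 = 1.98 ≈ 2
Molecular formula = (C5H4O4)×2 = C10H8O8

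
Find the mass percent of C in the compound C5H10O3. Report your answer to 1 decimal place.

50.8%

Molar mass = 5(12.01) + 10(1.008) + 3(16.00) = 118.130 g/mol
Mass of C per mole = 5 × 12.01 = 60.050 g
% C = 60.050 / 118.130 × 100 = 50.8%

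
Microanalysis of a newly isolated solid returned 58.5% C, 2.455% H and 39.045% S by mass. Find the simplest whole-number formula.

Assume 100 g: 58.5 g C, 2.455 g H, 39.045 g S.
Moles — C: 58.5 / 12.01 = 4.871 mol; H: 2.455 / 1.008 = 2.436 mol; S: 39.045 / 32.07 = 1.217 mol
Ratios (÷ 1.217): C 4.001, H 2.000, S 1.000
→ C4H2S

C4H2S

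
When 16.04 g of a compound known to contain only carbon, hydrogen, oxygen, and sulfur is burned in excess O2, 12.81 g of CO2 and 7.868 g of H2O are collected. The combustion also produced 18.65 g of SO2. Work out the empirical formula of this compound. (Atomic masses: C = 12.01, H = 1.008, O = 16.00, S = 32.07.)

C2H6OS2

mol C = 12.81 / 44.01 = 0.2911; mass C = 0.2911 × 12.01 = 3.496 g
mol H = 2 × (7.868 / 18.02) = 0.8733; mass H = 0.8733 × 1.008 = 0.8802 g
mol S = 18.65 / 64.07 = 0.2911; mass S = 9.335 g
mass O = 16.04 − (13.71) = 2.329 g → mol O = 0.1456
Ratios (÷ 0.1456): C 2.000, H 6.000, O 1.000, S 2.000
→ C2H6OS2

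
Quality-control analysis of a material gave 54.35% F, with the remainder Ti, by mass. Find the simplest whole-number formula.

Assume 100 g: 54.35 g F, 45.65 g Ti.
F: 54.35 g ÷ 19.00 g/mol = 2.861 mol
Ti: 45.65 g ÷ 47.87 g/mol = 0.9536 mol
Divide by the smallest (0.9536 mol Ti): F 3.000, Ti 1.000
Ratio ≈ 3:1, so the empirical formula is F3Ti

F3Ti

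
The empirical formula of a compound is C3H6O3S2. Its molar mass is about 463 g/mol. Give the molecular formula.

Empirical-formula mass = 154.22 g/mol
n = 463 / 154.22 = 3.00 ≈ 3
Molecular formula = (C3H6O3S2)3 = C9H18O9S6

C9H18O9S6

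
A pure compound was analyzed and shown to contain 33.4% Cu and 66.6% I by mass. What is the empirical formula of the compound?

Assume 100 g: 33.4 g Cu, 66.6 g I.
n(Cu) = 33.4/63.55 = 0.5256, n(I) = 66.6/126.90 = 0.5248
Divide by the smallest (0.5248 mol I): Cu 1.001, I 1.000
Ratio ≈ 1:1, so the empirical formula is CuI

CuI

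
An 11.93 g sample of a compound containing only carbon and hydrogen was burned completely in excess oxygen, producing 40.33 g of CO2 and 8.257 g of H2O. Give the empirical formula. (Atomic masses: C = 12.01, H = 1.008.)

CH

mol C = 40.33 / 44.01 = 0.9164; mass C = 0.9164 × 12.01 = 11.01 g
mol H = 2 × (8.257 / 18.02) = 0.9164; mass H = 0.9164 × 1.008 = 0.9238 g
Divide by the smallest (0.9164 mol C): C 1.000, H 1.000
≈ 1:1 → CH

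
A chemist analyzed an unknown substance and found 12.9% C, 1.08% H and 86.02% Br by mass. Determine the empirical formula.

Assume 100 g: 12.9 g C, 1.08 g H, 86.02 g Br.
n(C) = 12.9/12.01 = 1.074, n(H) = 1.08/1.008 = 1.071, n(Br) = 86.02/79.90 = 1.077
Divide by the smallest (1.071 mol H): C 1.002, H 1.000, Br 1.005
Ratio ≈ 1:1:1, so the empirical formula is CHBr

CHBr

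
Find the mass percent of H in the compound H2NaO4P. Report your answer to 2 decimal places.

Molar mass = 2(1.008) + 1(22.99) + 4(16.00) + 1(30.97) = 119.976 g/mol
Mass of H per mole = 2 × 1.008 = 2.016 g
% H = 2.016 / 119.976 × 100 = 1.68%

1.68%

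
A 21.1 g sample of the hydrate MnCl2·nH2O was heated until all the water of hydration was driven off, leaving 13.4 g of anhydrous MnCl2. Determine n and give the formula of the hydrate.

MnCl2·4H2O

Mass of water lost = 21.1 − 13.4 = 7.7 g → 7.7 / 18.02 = 0.4273 mol H2O
Molar mass of MnCl2 = 125.84 g/mol → mol MnCl2 = 13.4 / 125.84 = 0.1065
n = 0.4273 / 0.1065 = 4.01 ≈ 4 → MnCl2·4H2O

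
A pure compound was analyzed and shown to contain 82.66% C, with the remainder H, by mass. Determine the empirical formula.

Assume 100 g: 82.66 g C, 17.34 g H.
Moles — C: 82.66 / 12.01 = 6.883 mol; H: 17.34 / 1.008 = 17.2 mol
Smallest is C at 6.883 mol; normalising gives C 1.000, H 2.499
Multiply by 2: C 2.00, H 5.00 → C2H5

C2H5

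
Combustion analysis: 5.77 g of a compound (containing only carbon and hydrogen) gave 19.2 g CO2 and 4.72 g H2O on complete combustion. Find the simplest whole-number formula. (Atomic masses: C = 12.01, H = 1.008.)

C5H6

mol C = 19.2 / 44.01 = 0.4363; mass C = 0.4363 × 12.01 = 5.240 g
mol H = 2 × (4.72 / 18.02) = 0.5239; mass H = 0.5239 × 1.008 = 0.5281 g
Divide by the smallest (0.4363 mol C): C 1.000, H 1.201
×5: C 5.00, H 6.00 → C5H6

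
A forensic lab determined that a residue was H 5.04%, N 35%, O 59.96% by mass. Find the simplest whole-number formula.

Assume 100 g: 5.04 g H, 35 g N, 59.96 g O.
H: 5.04 g ÷ 1.008 g/mol = 5 mol
N: 35 g ÷ 14.01 g/mol = 2.498 mol
O: 59.96 g ÷ 16.00 g/mol = 3.748 mol
Divide by the smallest (2.498 mol N): H 2.001, N 1.000, O 1.500
Multiply by 2: H 4.00, N 2.00, O 3.00 → H4N2O3

H4N2O3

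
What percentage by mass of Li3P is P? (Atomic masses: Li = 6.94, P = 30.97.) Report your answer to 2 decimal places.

59.80%

Molar mass = 3(6.94) + 1(30.97) = 51.790 g/mol
Mass of P per mole = 1 × 30.97 = 30.970 g
% P = 30.970 / 51.790 × 100 = 59.80%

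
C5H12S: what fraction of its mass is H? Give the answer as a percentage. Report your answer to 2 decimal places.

11.61%

Molar mass = 5(12.01) + 12(1.008) + 1(32.07) = 104.216 g/mol
Mass of H per mole = 12 × 1.008 = 12.096 g
% H = 12.096 / 104.216 × 100 = 11.61%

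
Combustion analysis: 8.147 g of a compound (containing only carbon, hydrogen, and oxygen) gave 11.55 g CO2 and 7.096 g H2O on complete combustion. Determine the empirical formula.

CH3O

mol C = 11.55 / 44.01 = 0.2624; mass C = 0.2624 × 12.01 = 3.152 g
mol H = 2 × (7.096 / 18.02) = 0.7876; mass H = 0.7876 × 1.008 = 0.7939 g
mass O = 8.147 − (3.946) = 4.201 g → mol O = 0.2626
Ratios (÷ 0.2624): C 1.000, H 3.001, O 1.001
≈ 1:3:1 → CH3O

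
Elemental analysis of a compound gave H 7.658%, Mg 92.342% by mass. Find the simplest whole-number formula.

H2Mg

Assume 100 g: 7.658 g H, 92.342 g Mg.
n(H) = 7.658/1.008 = 7.597, n(Mg) = 92.342/24.31 = 3.799
Ratios (÷ 3.799): H 2.000, Mg 1.000
→ H2Mg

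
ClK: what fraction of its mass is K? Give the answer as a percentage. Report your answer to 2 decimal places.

52.45%

Molar mass = 1(35.45) + 1(39.10) = 74.550 g/mol
Mass of K per mole = 1 × 39.10 = 39.100 g
% K = 39.100 / 74.550 × 100 = 52.45%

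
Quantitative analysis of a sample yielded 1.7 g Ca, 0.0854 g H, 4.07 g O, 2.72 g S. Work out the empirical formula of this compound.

Moles — Ca: 1.7 / 40.08 = 0.04242 mol; H: 0.0854 / 1.008 = 0.08472 mol; O: 4.07 / 16.00 = 0.2544 mol; S: 2.72 / 32.07 = 0.08481 mol
Smallest is Ca at 0.04242 mol; normalising gives Ca 1.000, H 1.997, O 5.997, S 2.000
≈ 1:2:6:2 → CaH2O6S2

CaH2O6S2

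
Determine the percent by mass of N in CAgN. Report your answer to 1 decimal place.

10.5%

Molar mass = 1(12.01) + 1(107.87) + 1(14.01) = 133.890 g/mol
Mass of N per mole = 1 × 14.01 = 14.010 g
% N = 14.010 / 133.890 × 100 = 10.5%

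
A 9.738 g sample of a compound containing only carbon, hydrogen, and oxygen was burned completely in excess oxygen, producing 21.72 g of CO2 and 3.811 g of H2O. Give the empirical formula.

C7H6O3

mol C = 21.72 / 44.01 = 0.4935; mass C = 0.4935 × 12.01 = 5.927 g
mol H = 2 × (3.811 / 18.02) = 0.4230; mass H = 0.4230 × 1.008 = 0.4264 g
mass O = 9.738 − (6.354) = 3.384 g → mol O = 0.2115
Ratios (÷ 0.2115): C 2.333, H 2.000, O 1.000
×3: C 7.00, H 6.00, O 3.00 → C7H6O3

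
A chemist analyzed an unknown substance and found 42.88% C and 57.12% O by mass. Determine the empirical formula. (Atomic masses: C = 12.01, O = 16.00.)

CO

Assume 100 g: 42.88 g C, 57.12 g O.
C: 42.88 g ÷ 12.01 g/mol = 3.57 mol
O: 57.12 g ÷ 16.00 g/mol = 3.57 mol
Divide by the smallest (3.57 mol O): C 1.000, O 1.000
≈ 1:1 → CO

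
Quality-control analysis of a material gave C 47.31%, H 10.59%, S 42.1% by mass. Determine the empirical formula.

Assume 100 g: 47.31 g C, 10.59 g H, 42.1 g S.
C: 47.31 g ÷ 12.01 g/mol = 3.939 mol
H: 10.59 g ÷ 1.008 g/mol = 10.51 mol
S: 42.1 g ÷ 32.07 g/mol = 1.313 mol
Smallest is S at 1.313 mol; normalising gives C 3.001, H 8.003, S 1.000
≈ 3:8:1 → C3H8S

C3H8S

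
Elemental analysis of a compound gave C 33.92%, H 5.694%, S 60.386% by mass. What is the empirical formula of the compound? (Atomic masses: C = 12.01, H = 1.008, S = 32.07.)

C3H6S2

Assume 100 g: 33.92 g C, 5.694 g H, 60.386 g S.
C: 33.92 g ÷ 12.01 g/mol = 2.824 mol
H: 5.694 g ÷ 1.008 g/mol = 5.649 mol
S: 60.386 g ÷ 32.07 g/mol = 1.883 mol
Ratios (÷ 1.883): C 1.500, H 3.000, S 1.000
Scaling by 2: C 3.00, H 6.00, S 2.00 → C3H6S2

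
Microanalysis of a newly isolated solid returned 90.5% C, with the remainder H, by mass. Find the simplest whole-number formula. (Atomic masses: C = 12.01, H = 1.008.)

C4H5

Assume 100 g: 90.5 g C, 9.5 g H.
n(C) = 90.5/12.01 = 7.535, n(H) = 9.5/1.008 = 9.425
Divide by the smallest (7.535 mol C): C 1.000, H 1.251
×4: C 4.00, H 5.00 → C4H5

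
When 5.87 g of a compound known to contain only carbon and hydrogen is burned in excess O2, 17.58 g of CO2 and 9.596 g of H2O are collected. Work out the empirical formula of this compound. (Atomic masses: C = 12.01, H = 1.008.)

mol C = 17.58 / 44.01 = 0.3995; mass C = 0.3995 × 12.01 = 4.797 g
mol H = 2 × (9.596 / 18.02) = 1.065; mass H = 1.065 × 1.008 = 1.074 g
Ratios (÷ 0.3995): C 1.000, H 2.666
Multiply by 3: C 3.00, H 8.00 → C3H8

C3H8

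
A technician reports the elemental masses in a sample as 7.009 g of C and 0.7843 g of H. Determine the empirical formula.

Moles — C: 7.009 / 12.01 = 0.5836 mol; H: 0.7843 / 1.008 = 0.7781 mol
Ratios (÷ 0.5836): C 1.000, H 1.333
Scaling by 3: C 3.00, H 4.00 → C3H4

C3H4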